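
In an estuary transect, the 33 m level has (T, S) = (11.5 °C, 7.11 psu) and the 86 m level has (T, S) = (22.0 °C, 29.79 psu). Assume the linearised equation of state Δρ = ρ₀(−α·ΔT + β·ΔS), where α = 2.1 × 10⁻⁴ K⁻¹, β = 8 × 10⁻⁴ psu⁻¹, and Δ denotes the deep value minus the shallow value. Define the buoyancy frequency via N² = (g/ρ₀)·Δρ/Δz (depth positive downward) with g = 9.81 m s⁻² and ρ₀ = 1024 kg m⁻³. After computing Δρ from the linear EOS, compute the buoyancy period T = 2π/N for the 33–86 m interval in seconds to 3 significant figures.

116 s

ΔT = +10.5 K, ΔS = +22.68 psu (deep − shallow).
Δρ/ρ₀ = −αΔT + βΔS = -2.205 × 10⁻³ + 0.018144 = 0.015939, so Δρ ≈ 16.32 kg m⁻³.
N² = (g/ρ₀)·Δρ/Δz = g·(Δρ/ρ₀)/Δz = 9.81 × 0.015939 / 53 = 2.9502 × 10⁻³ s⁻².
N = √(2.9502 × 10⁻³) = 0.054316 rad s⁻¹ → T = 2π/N = 115.68 s ≈ 116 s.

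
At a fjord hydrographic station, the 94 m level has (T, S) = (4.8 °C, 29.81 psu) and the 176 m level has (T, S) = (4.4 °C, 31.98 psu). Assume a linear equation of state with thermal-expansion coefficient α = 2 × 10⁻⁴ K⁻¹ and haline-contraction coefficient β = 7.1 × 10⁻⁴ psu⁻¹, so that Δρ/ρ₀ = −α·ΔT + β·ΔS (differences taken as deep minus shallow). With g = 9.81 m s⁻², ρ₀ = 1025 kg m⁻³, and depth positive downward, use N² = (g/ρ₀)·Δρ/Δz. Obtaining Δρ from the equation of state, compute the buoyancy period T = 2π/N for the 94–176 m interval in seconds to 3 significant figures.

451 s

ΔT = -0.4 K, ΔS = +2.17 psu (deep − shallow).
Δρ/ρ₀ = −αΔT + βΔS = 8.00 × 10⁻⁵ + 1.5407 × 10⁻³ = 1.6207 × 10⁻³, so Δρ ≈ 1.661 kg m⁻³.
N² = (g/ρ₀)·Δρ/Δz = g·(Δρ/ρ₀)/Δz = 9.81 × 1.6207 × 10⁻³ / 82 = 1.9389 × 10⁻⁴ s⁻².
N = √(1.9389 × 10⁻⁴) = 0.013924 rad s⁻¹ → T = 2π/N = 451.25 s ≈ 451 s.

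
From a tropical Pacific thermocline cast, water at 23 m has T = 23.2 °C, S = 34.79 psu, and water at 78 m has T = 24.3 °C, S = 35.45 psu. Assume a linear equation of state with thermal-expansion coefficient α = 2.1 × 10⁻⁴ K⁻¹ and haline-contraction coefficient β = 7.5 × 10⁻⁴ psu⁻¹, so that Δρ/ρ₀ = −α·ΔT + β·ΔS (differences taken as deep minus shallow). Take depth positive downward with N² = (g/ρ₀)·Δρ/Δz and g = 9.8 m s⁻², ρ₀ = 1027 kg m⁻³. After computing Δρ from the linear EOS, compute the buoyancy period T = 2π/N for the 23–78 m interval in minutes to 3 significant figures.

ΔT = +1.1 K, ΔS = +0.66 psu (deep − shallow).
Δρ/ρ₀ = −αΔT + βΔS = -2.31 × 10⁻⁴ + 4.95 × 10⁻⁴ = 2.64 × 10⁻⁴, so Δρ ≈ 0.2711 kg m⁻³.
N² = (g/ρ₀)·Δρ/Δz = g·(Δρ/ρ₀)/Δz = 9.8 × 2.64 × 10⁻⁴ / 55 = 4.7040 × 10⁻⁵ s⁻².
N = √(4.7040 × 10⁻⁵) = 6.8586 × 10⁻³ rad s⁻¹ → T = 2π/N = 916.10 s = 15.268 min ≈ 15.3 min.

15.3 min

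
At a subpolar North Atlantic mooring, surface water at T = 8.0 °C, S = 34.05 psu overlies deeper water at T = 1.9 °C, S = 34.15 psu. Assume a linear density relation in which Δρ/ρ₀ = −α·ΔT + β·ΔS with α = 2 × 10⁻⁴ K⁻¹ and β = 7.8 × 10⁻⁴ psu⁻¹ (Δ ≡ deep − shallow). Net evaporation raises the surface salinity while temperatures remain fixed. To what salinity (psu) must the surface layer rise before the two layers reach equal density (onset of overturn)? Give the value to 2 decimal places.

Neutral buoyancy requires −α(T_deep − T_surf) + β(S_deep − S_surf′) = 0.
S_surf′ = S_deep − (α/β)·ΔT = 34.15 − (2 × 10⁻⁴/7.8 × 10⁻⁴)·(-6.1) = 35.7141 psu.
Increase required: 35.7141 − 34.05 = 1.6641 psu.

35.71 psu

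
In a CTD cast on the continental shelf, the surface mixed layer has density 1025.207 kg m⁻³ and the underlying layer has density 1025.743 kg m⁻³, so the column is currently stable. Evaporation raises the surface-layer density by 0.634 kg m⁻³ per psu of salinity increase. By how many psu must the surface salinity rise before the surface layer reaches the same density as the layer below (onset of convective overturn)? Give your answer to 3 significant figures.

0.845 psu

Density deficit of the surface layer: 1025.743 − 1025.207 = 0.536 kg m⁻³.
Required change = 0.536 / 0.634 = 0.845 psu.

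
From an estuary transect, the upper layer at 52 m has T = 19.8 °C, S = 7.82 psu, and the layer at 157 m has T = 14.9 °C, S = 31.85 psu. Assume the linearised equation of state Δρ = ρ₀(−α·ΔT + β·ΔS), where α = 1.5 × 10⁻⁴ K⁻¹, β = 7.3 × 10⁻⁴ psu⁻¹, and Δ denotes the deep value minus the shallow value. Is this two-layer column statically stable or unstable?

stable

ΔT = 14.9 − 19.8 = -4.9 K and ΔS = 31.85 − 7.82 = +24.03 psu (deep − shallow).
−αΔT = 7.35 × 10⁻⁴; βΔS = 0.0175419; sum Δρ/ρ₀ = 0.0182769.
Δρ/ρ₀ > 0, so Δρ > 0: deeper water is denser → statically stable.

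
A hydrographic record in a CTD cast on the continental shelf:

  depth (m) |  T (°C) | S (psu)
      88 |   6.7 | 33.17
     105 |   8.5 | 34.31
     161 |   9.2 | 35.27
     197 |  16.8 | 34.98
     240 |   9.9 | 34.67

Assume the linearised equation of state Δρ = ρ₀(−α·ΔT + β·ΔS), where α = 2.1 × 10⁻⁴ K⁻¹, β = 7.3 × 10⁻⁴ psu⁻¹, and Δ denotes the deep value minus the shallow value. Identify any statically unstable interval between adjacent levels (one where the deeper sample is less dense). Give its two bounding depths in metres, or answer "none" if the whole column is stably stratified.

Evaluate Δρ/ρ₀ = −αΔT + βΔS across each adjacent pair:
  88–105 m: −αΔT+βΔS = −(2.1 × 10⁻⁴)(+1.8)+(7.3 × 10⁻⁴)(+1.14) = 4.5 × 10⁻⁴ → stable
  105–161 m: −αΔT+βΔS = −(2.1 × 10⁻⁴)(+0.7)+(7.3 × 10⁻⁴)(+0.96) = 5.5 × 10⁻⁴ → stable
  161–197 m: −αΔT+βΔS = −(2.1 × 10⁻⁴)(+7.6)+(7.3 × 10⁻⁴)(-0.29) = -1.8 × 10⁻³ → UNSTABLE
  197–240 m: −αΔT+βΔS = −(2.1 × 10⁻⁴)(-6.9)+(7.3 × 10⁻⁴)(-0.31) = 1.2 × 10⁻³ → stable
The 161–197 m interval has Δρ < 0: lighter water underlies denser water.

161–197 m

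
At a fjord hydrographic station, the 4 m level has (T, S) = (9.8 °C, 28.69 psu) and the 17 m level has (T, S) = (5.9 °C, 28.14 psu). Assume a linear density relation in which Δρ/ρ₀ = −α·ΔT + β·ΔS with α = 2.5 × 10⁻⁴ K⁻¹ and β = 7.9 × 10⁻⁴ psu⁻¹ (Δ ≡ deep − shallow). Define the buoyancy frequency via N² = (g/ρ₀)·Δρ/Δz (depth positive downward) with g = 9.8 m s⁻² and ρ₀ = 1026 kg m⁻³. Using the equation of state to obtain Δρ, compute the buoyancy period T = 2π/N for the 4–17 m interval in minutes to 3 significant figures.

5.19 min

ΔT = -3.9 K, ΔS = -0.55 psu (deep − shallow).
Δρ/ρ₀ = −αΔT + βΔS = 9.75 × 10⁻⁴ − 4.345 × 10⁻⁴ = 5.405 × 10⁻⁴, so Δρ ≈ 0.5546 kg m⁻³.
N² = (g/ρ₀)·Δρ/Δz = g·(Δρ/ρ₀)/Δz = 9.8 × 5.405 × 10⁻⁴ / 13 = 4.0745 × 10⁻⁴ s⁻².
N = √(4.0745 × 10⁻⁴) = 0.020185 rad s⁻¹ → T = 2π/N = 311.28 s = 5.1880 min ≈ 5.19 min.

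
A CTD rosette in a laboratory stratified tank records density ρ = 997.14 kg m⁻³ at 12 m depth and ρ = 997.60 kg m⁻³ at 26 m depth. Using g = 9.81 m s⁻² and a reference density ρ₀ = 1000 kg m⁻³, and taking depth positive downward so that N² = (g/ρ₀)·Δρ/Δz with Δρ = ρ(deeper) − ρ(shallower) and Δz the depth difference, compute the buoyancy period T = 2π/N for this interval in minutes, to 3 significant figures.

5.83 min

Δρ = 997.60 − 997.14 = 0.46 kg m⁻³ over Δz = 26 − 12 = 14 m.
N² = (9.81/1000) × (0.46/14) = 3.2233 × 10⁻⁴ s⁻².
N = √(3.2233 × 10⁻⁴) = 0.017954 rad s⁻¹, so T = 2π/N = 349.96 s = 5.8327 min ≈ 5.83 min.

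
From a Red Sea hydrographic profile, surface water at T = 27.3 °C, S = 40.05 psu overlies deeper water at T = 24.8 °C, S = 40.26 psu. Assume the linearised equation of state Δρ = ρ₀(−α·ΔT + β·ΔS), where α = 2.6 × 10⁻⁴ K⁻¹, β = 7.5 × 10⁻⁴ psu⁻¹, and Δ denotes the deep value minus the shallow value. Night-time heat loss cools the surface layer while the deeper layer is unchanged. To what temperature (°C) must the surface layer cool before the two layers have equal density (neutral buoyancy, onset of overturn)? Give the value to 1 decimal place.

Neutral buoyancy requires Δρ = 0, i.e. −α(T_deep − T_surf′) + β(S_deep − S_surf) = 0.
T_surf′ = T_deep − (β/α)·ΔS = 24.8 − (7.5 × 10⁻⁴/2.6 × 10⁻⁴)·(+0.21) = 24.194 °C.
Cooling required: 27.3 − (24.194) = 3.106 °C.

24.2 °C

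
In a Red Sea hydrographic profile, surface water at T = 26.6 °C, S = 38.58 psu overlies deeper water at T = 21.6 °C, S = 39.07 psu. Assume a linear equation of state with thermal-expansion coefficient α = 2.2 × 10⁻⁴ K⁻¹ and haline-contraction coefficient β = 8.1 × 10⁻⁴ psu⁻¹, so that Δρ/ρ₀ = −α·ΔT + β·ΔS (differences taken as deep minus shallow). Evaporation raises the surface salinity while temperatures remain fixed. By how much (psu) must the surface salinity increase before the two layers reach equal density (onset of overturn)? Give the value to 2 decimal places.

1.85 psu

Neutral buoyancy requires −α(T_deep − T_surf) + β(S_deep − S_surf′) = 0.
S_surf′ = S_deep − (α/β)·ΔT = 39.07 − (2.2 × 10⁻⁴/8.1 × 10⁻⁴)·(-5.0) = 40.4280 psu.
Increase required: 40.4280 − 38.58 = 1.8480 psu.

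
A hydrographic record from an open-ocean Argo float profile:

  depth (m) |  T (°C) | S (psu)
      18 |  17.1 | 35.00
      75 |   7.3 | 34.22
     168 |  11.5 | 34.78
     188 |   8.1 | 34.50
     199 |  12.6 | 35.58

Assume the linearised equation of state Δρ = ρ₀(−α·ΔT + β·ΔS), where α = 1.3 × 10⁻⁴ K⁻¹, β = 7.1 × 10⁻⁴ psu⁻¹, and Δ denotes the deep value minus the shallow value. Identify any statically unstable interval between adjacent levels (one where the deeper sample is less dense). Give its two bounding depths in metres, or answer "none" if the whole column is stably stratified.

75–168 m

Evaluate Δρ/ρ₀ = −αΔT + βΔS across each adjacent pair:
  18–75 m: −αΔT+βΔS = −(1.3 × 10⁻⁴)(-9.8)+(7.1 × 10⁻⁴)(-0.78) = 7.2 × 10⁻⁴ → stable
  75–168 m: −αΔT+βΔS = −(1.3 × 10⁻⁴)(+4.2)+(7.1 × 10⁻⁴)(+0.56) = -1.5 × 10⁻⁴ → UNSTABLE
  168–188 m: −αΔT+βΔS = −(1.3 × 10⁻⁴)(-3.4)+(7.1 × 10⁻⁴)(-0.28) = 2.4 × 10⁻⁴ → stable
  188–199 m: −αΔT+βΔS = −(1.3 × 10⁻⁴)(+4.5)+(7.1 × 10⁻⁴)(+1.08) = 1.8 × 10⁻⁴ → stable
The 75–168 m interval has Δρ < 0: lighter water underlies denser water.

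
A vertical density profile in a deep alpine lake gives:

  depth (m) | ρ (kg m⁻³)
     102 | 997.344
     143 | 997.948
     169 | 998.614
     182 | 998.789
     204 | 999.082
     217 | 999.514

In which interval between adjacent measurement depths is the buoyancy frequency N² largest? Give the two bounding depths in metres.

204–217 m

Compute the density gradient over each adjacent pair:
  102–143 m: Δρ/Δz = 0.604/41 = 0.015 kg m⁻⁴
  143–169 m: Δρ/Δz = 0.666/26 = 0.026 kg m⁻⁴
  169–182 m: Δρ/Δz = 0.175/13 = 0.013 kg m⁻⁴
  182–204 m: Δρ/Δz = 0.293/22 = 0.013 kg m⁻⁴
  204–217 m: Δρ/Δz = 0.432/13 = 0.033 kg m⁻⁴
The largest gradient is in the 204–217 m interval — the pycnocline.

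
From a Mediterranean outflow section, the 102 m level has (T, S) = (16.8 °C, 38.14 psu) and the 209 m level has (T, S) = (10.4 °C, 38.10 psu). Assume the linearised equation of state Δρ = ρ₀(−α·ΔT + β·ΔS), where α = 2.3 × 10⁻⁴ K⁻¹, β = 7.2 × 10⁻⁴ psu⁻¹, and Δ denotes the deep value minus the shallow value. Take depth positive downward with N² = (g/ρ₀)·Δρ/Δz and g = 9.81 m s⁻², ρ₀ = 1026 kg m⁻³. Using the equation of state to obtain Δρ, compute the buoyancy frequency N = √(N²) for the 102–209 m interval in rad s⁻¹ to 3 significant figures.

ΔT = -6.4 K, ΔS = -0.04 psu (deep − shallow).
Δρ/ρ₀ = −αΔT + βΔS = 1.472 × 10⁻³ − 2.88 × 10⁻⁵ = 1.4432 × 10⁻³, so Δρ ≈ 1.481 kg m⁻³.
N² = (g/ρ₀)·Δρ/Δz = g·(Δρ/ρ₀)/Δz = 9.81 × 1.4432 × 10⁻³ / 107 = 1.3232 × 10⁻⁴ s⁻².
N = √(1.3232 × 10⁻⁴) = 0.011503 rad s⁻¹ ≈ 0.0115 rad s⁻¹.

0.0115 rad s⁻¹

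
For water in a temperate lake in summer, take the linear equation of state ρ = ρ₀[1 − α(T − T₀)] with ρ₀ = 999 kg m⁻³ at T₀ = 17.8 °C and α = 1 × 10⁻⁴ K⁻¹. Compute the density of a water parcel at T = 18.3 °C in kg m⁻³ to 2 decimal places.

T − T₀ = +0.5 K.
Bracket = 1 − α·(+0.5) = 1 + (-5.00 × 10⁻⁵) = 0.9999500.
ρ = 999 × 0.9999500 = 998.95 kg m⁻³.

998.95 kg m⁻³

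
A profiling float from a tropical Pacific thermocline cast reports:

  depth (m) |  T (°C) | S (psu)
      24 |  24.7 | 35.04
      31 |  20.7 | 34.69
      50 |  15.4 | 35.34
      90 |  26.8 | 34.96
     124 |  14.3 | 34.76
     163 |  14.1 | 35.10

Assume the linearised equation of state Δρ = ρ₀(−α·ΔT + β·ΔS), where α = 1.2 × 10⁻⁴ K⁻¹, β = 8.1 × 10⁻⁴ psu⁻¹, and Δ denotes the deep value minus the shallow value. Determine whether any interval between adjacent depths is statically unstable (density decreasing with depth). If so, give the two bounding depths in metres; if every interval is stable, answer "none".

50–90 m

Evaluate Δρ/ρ₀ = −αΔT + βΔS across each adjacent pair:
  24–31 m: −αΔT+βΔS = −(1.2 × 10⁻⁴)(-4.0)+(8.1 × 10⁻⁴)(-0.35) = 2.0 × 10⁻⁴ → stable
  31–50 m: −αΔT+βΔS = −(1.2 × 10⁻⁴)(-5.3)+(8.1 × 10⁻⁴)(+0.65) = 1.2 × 10⁻³ → stable
  50–90 m: −αΔT+βΔS = −(1.2 × 10⁻⁴)(+11.4)+(8.1 × 10⁻⁴)(-0.38) = -1.7 × 10⁻³ → UNSTABLE
  90–124 m: −αΔT+βΔS = −(1.2 × 10⁻⁴)(-12.5)+(8.1 × 10⁻⁴)(-0.20) = 1.3 × 10⁻³ → stable
  124–163 m: −αΔT+βΔS = −(1.2 × 10⁻⁴)(-0.2)+(8.1 × 10⁻⁴)(+0.34) = 3.0 × 10⁻⁴ → stable
The 50–90 m interval has Δρ < 0: lighter water underlies denser water.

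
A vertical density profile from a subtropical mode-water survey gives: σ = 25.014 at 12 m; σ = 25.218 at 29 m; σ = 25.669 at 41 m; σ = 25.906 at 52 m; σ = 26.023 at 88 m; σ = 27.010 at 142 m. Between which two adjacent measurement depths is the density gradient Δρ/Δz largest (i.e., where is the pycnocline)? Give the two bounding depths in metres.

29–41 m

Compute the density gradient over each adjacent pair:
  12–29 m: Δρ/Δz = 0.204/17 = 0.012 kg m⁻⁴
  29–41 m: Δρ/Δz = 0.451/12 = 0.038 kg m⁻⁴
  41–52 m: Δρ/Δz = 0.237/11 = 0.022 kg m⁻⁴
  52–88 m: Δρ/Δz = 0.117/36 = 3.3 × 10⁻³ kg m⁻⁴
  88–142 m: Δρ/Δz = 0.987/54 = 0.018 kg m⁻⁴
The largest gradient is in the 29–41 m interval — the pycnocline.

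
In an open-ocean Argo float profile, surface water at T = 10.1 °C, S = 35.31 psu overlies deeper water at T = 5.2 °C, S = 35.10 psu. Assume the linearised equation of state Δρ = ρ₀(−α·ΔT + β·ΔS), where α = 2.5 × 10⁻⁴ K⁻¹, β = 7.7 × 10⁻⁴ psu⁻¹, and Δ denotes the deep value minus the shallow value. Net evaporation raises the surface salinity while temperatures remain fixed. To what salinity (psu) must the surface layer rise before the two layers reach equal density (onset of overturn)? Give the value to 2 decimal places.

Neutral buoyancy requires −α(T_deep − T_surf) + β(S_deep − S_surf′) = 0.
S_surf′ = S_deep − (α/β)·ΔT = 35.10 − (2.5 × 10⁻⁴/7.7 × 10⁻⁴)·(-4.9) = 36.6909 psu.
Increase required: 36.6909 − 35.31 = 1.3809 psu.

36.69 psu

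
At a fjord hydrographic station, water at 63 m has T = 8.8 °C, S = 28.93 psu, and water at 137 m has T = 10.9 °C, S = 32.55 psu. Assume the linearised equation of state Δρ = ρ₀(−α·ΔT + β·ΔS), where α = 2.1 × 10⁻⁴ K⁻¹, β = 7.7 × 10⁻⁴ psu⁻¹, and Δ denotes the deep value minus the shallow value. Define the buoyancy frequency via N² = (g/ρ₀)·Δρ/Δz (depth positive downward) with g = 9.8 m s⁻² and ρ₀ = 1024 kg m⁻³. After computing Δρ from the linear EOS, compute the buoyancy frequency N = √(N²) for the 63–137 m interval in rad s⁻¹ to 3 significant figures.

ΔT = +2.1 K, ΔS = +3.62 psu (deep − shallow).
Δρ/ρ₀ = −αΔT + βΔS = -4.41 × 10⁻⁴ + 2.7874 × 10⁻³ = 2.3464 × 10⁻³, so Δρ ≈ 2.403 kg m⁻³.
N² = (g/ρ₀)·Δρ/Δz = g·(Δρ/ρ₀)/Δz = 9.8 × 2.3464 × 10⁻³ / 74 = 3.1074 × 10⁻⁴ s⁻².
N = √(3.1074 × 10⁻⁴) = 0.017628 rad s⁻¹ ≈ 0.0176 rad s⁻¹.

0.0176 rad s⁻¹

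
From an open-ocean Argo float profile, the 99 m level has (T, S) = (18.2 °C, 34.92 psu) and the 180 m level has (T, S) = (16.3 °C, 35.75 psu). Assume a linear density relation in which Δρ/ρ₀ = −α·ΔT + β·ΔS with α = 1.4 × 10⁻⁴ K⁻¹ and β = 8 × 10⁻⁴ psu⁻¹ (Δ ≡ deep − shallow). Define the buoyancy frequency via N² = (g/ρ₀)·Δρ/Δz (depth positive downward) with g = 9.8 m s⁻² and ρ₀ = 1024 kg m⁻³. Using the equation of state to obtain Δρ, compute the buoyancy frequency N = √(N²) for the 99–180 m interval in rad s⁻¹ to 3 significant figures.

0.0106 rad s⁻¹

ΔT = -1.9 K, ΔS = +0.83 psu (deep − shallow).
Δρ/ρ₀ = −αΔT + βΔS = 2.66 × 10⁻⁴ + 6.64 × 10⁻⁴ = 9.30 × 10⁻⁴, so Δρ ≈ 0.9523 kg m⁻³.
N² = (g/ρ₀)·Δρ/Δz = g·(Δρ/ρ₀)/Δz = 9.8 × 9.30 × 10⁻⁴ / 81 = 1.1252 × 10⁻⁴ s⁻².
N = √(1.1252 × 10⁻⁴) = 0.010608 rad s⁻¹ ≈ 0.0106 rad s⁻¹.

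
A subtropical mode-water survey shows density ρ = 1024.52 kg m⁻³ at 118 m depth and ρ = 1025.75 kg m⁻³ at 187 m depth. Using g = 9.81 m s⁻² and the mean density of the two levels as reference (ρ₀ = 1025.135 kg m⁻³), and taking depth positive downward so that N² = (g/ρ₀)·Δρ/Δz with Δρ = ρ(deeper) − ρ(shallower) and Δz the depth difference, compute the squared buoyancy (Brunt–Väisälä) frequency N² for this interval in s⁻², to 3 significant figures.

1.71 × 10⁻⁴ s⁻²

Δρ = 1025.75 − 1024.52 = 1.23 kg m⁻³ over Δz = 187 − 118 = 69 m.
N² = (9.81/1025.135) × (1.23/69) = 1.7059 × 10⁻⁴ s⁻² ≈ 1.71 × 10⁻⁴ s⁻².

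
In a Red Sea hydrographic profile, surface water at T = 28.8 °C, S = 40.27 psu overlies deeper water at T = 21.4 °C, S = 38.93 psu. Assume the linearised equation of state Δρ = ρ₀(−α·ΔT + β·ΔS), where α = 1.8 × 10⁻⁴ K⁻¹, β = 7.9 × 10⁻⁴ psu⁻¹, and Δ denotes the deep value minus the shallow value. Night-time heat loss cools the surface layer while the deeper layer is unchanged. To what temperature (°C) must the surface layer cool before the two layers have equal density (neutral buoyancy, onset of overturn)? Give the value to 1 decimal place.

Neutral buoyancy requires Δρ = 0, i.e. −α(T_deep − T_surf′) + β(S_deep − S_surf) = 0.
T_surf′ = T_deep − (β/α)·ΔS = 21.4 − (7.9 × 10⁻⁴/1.8 × 10⁻⁴)·(-1.34) = 27.281 °C.
Cooling required: 28.8 − (27.281) = 1.519 °C.

27.3 °C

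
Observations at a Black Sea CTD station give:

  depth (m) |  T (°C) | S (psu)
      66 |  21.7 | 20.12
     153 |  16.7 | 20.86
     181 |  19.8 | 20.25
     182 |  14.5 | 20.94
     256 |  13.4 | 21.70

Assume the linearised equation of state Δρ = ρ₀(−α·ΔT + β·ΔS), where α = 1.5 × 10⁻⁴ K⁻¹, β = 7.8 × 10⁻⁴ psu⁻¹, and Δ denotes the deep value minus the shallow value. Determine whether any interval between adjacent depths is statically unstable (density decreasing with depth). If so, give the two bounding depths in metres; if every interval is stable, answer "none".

153–181 m

Evaluate Δρ/ρ₀ = −αΔT + βΔS across each adjacent pair:
  66–153 m: −αΔT+βΔS = −(1.5 × 10⁻⁴)(-5.0)+(7.8 × 10⁻⁴)(+0.74) = 1.3 × 10⁻³ → stable
  153–181 m: −αΔT+βΔS = −(1.5 × 10⁻⁴)(+3.1)+(7.8 × 10⁻⁴)(-0.61) = -9.4 × 10⁻⁴ → UNSTABLE
  181–182 m: −αΔT+βΔS = −(1.5 × 10⁻⁴)(-5.3)+(7.8 × 10⁻⁴)(+0.69) = 1.3 × 10⁻³ → stable
  182–256 m: −αΔT+βΔS = −(1.5 × 10⁻⁴)(-1.1)+(7.8 × 10⁻⁴)(+0.76) = 7.6 × 10⁻⁴ → stable
The 153–181 m interval has Δρ < 0: lighter water underlies denser water.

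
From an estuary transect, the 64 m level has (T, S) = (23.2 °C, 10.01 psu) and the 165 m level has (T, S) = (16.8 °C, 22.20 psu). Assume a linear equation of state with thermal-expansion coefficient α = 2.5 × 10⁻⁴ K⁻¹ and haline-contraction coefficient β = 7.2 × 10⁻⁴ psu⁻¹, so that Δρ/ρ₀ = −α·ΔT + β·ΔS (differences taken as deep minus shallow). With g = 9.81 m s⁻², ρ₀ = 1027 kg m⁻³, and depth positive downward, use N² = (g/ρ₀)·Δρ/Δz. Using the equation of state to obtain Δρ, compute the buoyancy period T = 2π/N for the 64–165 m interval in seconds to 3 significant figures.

198 s

ΔT = -6.4 K, ΔS = +12.19 psu (deep − shallow).
Δρ/ρ₀ = −αΔT + βΔS = 1.60 × 10⁻³ + 8.7768 × 10⁻³ = 0.0103768, so Δρ ≈ 10.66 kg m⁻³.
N² = (g/ρ₀)·Δρ/Δz = g·(Δρ/ρ₀)/Δz = 9.81 × 0.0103768 / 101 = 1.0079 × 10⁻³ s⁻².
N = √(1.0079 × 10⁻³) = 0.031747 rad s⁻¹ → T = 2π/N = 197.91 s ≈ 198 s.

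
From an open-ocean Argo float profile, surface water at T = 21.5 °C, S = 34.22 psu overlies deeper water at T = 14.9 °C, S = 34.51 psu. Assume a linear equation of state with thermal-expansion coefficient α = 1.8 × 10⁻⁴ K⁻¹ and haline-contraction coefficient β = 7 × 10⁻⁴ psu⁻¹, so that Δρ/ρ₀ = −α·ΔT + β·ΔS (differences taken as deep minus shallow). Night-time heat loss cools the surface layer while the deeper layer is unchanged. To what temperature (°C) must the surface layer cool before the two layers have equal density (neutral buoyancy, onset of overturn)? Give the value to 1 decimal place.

Neutral buoyancy requires Δρ = 0, i.e. −α(T_deep − T_surf′) + β(S_deep − S_surf) = 0.
T_surf′ = T_deep − (β/α)·ΔS = 14.9 − (7 × 10⁻⁴/1.8 × 10⁻⁴)·(+0.29) = 13.772 °C.
Cooling required: 21.5 − (13.772) = 7.728 °C.

13.8 °C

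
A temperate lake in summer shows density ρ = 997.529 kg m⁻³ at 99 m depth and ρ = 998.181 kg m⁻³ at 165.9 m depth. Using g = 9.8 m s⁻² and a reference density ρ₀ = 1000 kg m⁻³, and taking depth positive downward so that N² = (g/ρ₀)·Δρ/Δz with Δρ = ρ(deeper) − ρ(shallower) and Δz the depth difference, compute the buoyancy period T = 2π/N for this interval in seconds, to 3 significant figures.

Δρ = 998.181 − 997.529 = 0.652 kg m⁻³ over Δz = 165.9 − 99 = 66.9 m.
N² = (9.8/1000) × (0.652/66.9) = 9.5510 × 10⁻⁵ s⁻².
N = √(9.5510 × 10⁻⁵) = 9.7729 × 10⁻³ rad s⁻¹, so T = 2π/N = 642.92 s ≈ 643 s.

643 s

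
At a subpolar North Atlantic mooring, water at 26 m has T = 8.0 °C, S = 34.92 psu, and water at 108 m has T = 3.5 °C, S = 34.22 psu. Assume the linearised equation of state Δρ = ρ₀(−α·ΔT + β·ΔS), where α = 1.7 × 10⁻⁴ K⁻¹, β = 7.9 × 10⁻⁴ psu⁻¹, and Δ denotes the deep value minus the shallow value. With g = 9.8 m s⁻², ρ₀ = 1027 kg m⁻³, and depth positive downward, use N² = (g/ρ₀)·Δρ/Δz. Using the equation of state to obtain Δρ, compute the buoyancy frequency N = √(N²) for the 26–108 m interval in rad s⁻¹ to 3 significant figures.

ΔT = -4.5 K, ΔS = -0.70 psu (deep − shallow).
Δρ/ρ₀ = −αΔT + βΔS = 7.65 × 10⁻⁴ − 5.53 × 10⁻⁴ = 2.12 × 10⁻⁴, so Δρ ≈ 0.2177 kg m⁻³.
N² = (g/ρ₀)·Δρ/Δz = g·(Δρ/ρ₀)/Δz = 9.8 × 2.12 × 10⁻⁴ / 82 = 2.5337 × 10⁻⁵ s⁻².
N = √(2.5337 × 10⁻⁵) = 5.0336 × 10⁻³ rad s⁻¹ ≈ 5.03 × 10⁻³ rad s⁻¹.

5.03 × 10⁻³ rad s⁻¹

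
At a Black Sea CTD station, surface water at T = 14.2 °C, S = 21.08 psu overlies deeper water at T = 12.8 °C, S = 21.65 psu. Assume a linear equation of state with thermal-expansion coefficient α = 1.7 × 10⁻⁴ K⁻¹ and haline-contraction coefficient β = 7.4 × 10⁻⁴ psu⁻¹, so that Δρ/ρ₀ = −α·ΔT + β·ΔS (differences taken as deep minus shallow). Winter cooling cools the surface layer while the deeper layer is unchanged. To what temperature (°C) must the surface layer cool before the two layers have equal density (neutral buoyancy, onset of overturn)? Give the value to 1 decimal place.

Neutral buoyancy requires Δρ = 0, i.e. −α(T_deep − T_surf′) + β(S_deep − S_surf) = 0.
T_surf′ = T_deep − (β/α)·ΔS = 12.8 − (7.4 × 10⁻⁴/1.7 × 10⁻⁴)·(+0.57) = 10.319 °C.
Cooling required: 14.2 − (10.319) = 3.881 °C.

10.3 °C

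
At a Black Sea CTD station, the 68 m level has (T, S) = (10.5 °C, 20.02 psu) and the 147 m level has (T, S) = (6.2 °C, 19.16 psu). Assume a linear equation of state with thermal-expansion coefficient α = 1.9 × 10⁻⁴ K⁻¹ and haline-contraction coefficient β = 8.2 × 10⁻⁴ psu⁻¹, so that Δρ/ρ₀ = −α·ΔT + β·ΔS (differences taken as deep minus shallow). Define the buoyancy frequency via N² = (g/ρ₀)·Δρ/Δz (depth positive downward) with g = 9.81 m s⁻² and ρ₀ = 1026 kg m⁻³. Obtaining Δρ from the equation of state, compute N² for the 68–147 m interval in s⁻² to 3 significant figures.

ΔT = -4.3 K, ΔS = -0.86 psu (deep − shallow).
Δρ/ρ₀ = −αΔT + βΔS = 8.17 × 10⁻⁴ − 7.052 × 10⁻⁴ = 1.118 × 10⁻⁴, so Δρ ≈ 0.1147 kg m⁻³.
N² = (g/ρ₀)·Δρ/Δz = g·(Δρ/ρ₀)/Δz = 9.81 × 1.118 × 10⁻⁴ / 79 = 1.3883 × 10⁻⁵ s⁻² ≈ 1.39 × 10⁻⁵ s⁻².

1.39 × 10⁻⁵ s⁻²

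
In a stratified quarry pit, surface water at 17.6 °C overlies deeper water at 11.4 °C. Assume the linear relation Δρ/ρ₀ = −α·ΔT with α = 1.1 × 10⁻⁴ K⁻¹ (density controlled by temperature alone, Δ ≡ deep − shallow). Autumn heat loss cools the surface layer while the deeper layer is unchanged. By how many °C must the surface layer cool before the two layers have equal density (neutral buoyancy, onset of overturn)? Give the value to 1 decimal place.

6.2 °C

With temperature the only control, equal density requires T_surf′ = T_deep.
T_surf′ = 11.4 °C.
Cooling required: 17.6 − 11.4 = 6.2 °C.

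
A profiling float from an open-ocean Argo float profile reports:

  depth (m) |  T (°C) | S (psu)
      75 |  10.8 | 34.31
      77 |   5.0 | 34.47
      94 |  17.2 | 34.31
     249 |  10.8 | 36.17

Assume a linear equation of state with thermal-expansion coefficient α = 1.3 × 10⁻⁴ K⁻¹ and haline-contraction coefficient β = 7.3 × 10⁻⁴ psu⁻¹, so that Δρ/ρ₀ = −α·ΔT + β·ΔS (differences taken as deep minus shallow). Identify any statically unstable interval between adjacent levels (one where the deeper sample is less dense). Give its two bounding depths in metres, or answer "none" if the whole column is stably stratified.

77–94 m

Evaluate Δρ/ρ₀ = −αΔT + βΔS across each adjacent pair:
  75–77 m: −αΔT+βΔS = −(1.3 × 10⁻⁴)(-5.8)+(7.3 × 10⁻⁴)(+0.16) = 8.7 × 10⁻⁴ → stable
  77–94 m: −αΔT+βΔS = −(1.3 × 10⁻⁴)(+12.2)+(7.3 × 10⁻⁴)(-0.16) = -1.7 × 10⁻³ → UNSTABLE
  94–249 m: −αΔT+βΔS = −(1.3 × 10⁻⁴)(-6.4)+(7.3 × 10⁻⁴)(+1.86) = 2.2 × 10⁻³ → stable
The 77–94 m interval has Δρ < 0: lighter water underlies denser water.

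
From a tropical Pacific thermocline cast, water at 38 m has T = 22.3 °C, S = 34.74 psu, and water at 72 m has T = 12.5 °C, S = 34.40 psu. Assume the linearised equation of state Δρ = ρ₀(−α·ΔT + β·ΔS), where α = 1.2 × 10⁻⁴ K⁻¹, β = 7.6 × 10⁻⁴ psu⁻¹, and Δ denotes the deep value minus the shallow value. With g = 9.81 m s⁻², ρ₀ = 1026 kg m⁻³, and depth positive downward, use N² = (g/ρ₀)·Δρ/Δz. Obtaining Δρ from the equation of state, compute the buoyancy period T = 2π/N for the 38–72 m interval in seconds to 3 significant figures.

386 s

ΔT = -9.8 K, ΔS = -0.34 psu (deep − shallow).
Δρ/ρ₀ = −αΔT + βΔS = 1.176 × 10⁻³ − 2.584 × 10⁻⁴ = 9.176 × 10⁻⁴, so Δρ ≈ 0.9415 kg m⁻³.
N² = (g/ρ₀)·Δρ/Δz = g·(Δρ/ρ₀)/Δz = 9.81 × 9.176 × 10⁻⁴ / 34 = 2.6475 × 10⁻⁴ s⁻².
N = √(2.6475 × 10⁻⁴) = 0.016271 rad s⁻¹ → T = 2π/N = 386.16 s ≈ 386 s.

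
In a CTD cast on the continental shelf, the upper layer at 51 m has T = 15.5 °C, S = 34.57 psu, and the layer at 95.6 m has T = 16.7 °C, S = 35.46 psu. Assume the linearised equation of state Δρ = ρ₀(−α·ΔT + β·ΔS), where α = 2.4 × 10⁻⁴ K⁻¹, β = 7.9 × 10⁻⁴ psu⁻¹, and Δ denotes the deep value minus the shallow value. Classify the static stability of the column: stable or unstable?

stable

ΔT = 16.7 − 15.5 = +1.2 K and ΔS = 35.46 − 34.57 = +0.89 psu (deep − shallow).
−αΔT = -2.88 × 10⁻⁴; βΔS = 7.031 × 10⁻⁴; sum Δρ/ρ₀ = 4.151 × 10⁻⁴.
Δρ/ρ₀ > 0, so Δρ > 0: deeper water is denser → statically stable.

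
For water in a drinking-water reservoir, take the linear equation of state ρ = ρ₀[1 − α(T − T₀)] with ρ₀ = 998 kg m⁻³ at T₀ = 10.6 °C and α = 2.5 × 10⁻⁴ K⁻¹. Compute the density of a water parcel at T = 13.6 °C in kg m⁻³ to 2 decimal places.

T − T₀ = +3.0 K.
Bracket = 1 − α·(+3.0) = 1 + (-7.50 × 10⁻⁴) = 0.9992500.
ρ = 998 × 0.9992500 = 997.25 kg m⁻³.

997.25 kg m⁻³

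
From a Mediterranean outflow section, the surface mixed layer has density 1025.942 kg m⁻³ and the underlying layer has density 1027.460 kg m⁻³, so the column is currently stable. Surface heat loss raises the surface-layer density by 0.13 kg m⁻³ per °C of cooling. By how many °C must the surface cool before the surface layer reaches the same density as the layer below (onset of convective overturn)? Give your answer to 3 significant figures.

11.7 °C

Density deficit of the surface layer: 1027.460 − 1025.942 = 1.518 kg m⁻³.
Required change = 1.518 / 0.13 = 11.7 °C.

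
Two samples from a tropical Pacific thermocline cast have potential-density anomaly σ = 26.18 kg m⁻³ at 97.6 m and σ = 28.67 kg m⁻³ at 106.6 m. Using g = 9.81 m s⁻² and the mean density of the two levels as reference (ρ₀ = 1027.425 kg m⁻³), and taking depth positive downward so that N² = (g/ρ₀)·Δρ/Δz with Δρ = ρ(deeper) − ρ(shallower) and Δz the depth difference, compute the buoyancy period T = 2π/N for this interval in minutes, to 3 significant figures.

2.04 min

Δρ = 1028.67 − 1026.18 = 2.49 kg m⁻³ over Δz = 106.6 − 97.6 = 9 m.
N² = (9.81/1027.425) × (2.49/9) = 2.6417 × 10⁻³ s⁻².
N = √(2.6417 × 10⁻³) = 0.051397 rad s⁻¹, so T = 2π/N = 122.25 s = 2.0375 min ≈ 2.04 min.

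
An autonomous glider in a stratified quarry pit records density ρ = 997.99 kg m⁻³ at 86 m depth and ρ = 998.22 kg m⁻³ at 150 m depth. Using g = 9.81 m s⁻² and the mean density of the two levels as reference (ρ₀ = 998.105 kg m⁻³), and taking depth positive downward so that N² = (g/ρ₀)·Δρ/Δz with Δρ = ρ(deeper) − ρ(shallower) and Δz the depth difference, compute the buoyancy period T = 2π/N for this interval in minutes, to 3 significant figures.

17.6 min

Δρ = 998.22 − 997.99 = 0.23 kg m⁻³ over Δz = 150 − 86 = 64 m.
N² = (9.81/998.105) × (0.23/64) = 3.5322 × 10⁻⁵ s⁻².
N = √(3.5322 × 10⁻⁵) = 5.9432 × 10⁻³ rad s⁻¹, so T = 2π/N = 1.0572 × 10³ s = 17.620 min ≈ 17.6 min.
A positive N² confirms static stability across the interval.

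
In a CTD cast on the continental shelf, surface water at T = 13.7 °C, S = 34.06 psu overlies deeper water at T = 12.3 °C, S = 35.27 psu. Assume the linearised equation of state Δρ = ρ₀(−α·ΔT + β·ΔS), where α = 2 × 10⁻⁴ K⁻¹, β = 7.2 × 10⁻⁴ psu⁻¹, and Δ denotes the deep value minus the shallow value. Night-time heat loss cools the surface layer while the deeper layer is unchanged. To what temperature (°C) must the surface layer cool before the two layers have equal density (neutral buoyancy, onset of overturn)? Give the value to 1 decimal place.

Neutral buoyancy requires Δρ = 0, i.e. −α(T_deep − T_surf′) + β(S_deep − S_surf) = 0.
T_surf′ = T_deep − (β/α)·ΔS = 12.3 − (7.2 × 10⁻⁴/2 × 10⁻⁴)·(+1.21) = 7.944 °C.
Cooling required: 13.7 − (7.944) = 5.756 °C.

7.9 °C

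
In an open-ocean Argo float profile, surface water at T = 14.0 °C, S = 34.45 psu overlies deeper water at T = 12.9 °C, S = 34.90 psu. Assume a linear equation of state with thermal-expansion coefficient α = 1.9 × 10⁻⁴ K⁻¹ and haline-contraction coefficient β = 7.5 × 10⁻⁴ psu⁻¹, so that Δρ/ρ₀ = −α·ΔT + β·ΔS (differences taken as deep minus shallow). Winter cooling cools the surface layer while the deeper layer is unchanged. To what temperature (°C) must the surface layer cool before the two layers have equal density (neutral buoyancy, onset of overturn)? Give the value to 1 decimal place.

Neutral buoyancy requires Δρ = 0, i.e. −α(T_deep − T_surf′) + β(S_deep − S_surf) = 0.
T_surf′ = T_deep − (β/α)·ΔS = 12.9 − (7.5 × 10⁻⁴/1.9 × 10⁻⁴)·(+0.45) = 11.124 °C.
Cooling required: 14.0 − (11.124) = 2.876 °C.

11.1 °C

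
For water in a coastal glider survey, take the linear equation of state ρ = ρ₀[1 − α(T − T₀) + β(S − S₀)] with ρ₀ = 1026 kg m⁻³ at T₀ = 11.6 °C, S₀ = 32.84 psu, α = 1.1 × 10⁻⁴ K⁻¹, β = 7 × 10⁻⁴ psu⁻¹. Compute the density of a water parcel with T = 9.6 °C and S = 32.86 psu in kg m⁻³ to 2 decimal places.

T − T₀ = -2.0 K, S − S₀ = +0.02 psu.
Bracket = 1 − α·(-2.0) + β·(+0.02) = 1 + (2.34 × 10⁻⁴) = 1.0002340.
ρ = 1026 × 1.0002340 = 1026.24 kg m⁻³.

1026.24 kg m⁻³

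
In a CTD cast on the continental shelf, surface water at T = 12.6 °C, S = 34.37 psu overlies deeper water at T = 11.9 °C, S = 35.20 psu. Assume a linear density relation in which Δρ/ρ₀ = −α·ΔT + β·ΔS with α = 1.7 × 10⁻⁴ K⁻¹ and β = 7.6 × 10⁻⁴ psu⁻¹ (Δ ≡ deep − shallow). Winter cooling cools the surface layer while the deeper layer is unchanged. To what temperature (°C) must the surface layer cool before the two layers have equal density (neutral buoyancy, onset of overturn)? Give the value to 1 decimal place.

8.2 °C

Neutral buoyancy requires Δρ = 0, i.e. −α(T_deep − T_surf′) + β(S_deep − S_surf) = 0.
T_surf′ = T_deep − (β/α)·ΔS = 11.9 − (7.6 × 10⁻⁴/1.7 × 10⁻⁴)·(+0.83) = 8.189 °C.
Cooling required: 12.6 − (8.189) = 4.411 °C.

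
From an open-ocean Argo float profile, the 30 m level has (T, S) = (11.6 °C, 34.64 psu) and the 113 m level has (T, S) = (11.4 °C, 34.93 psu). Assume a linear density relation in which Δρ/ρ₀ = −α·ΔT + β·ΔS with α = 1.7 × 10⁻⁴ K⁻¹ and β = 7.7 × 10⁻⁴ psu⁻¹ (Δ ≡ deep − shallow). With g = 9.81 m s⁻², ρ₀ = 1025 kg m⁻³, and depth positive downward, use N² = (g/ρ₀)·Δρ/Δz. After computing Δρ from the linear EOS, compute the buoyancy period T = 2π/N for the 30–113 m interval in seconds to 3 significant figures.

ΔT = -0.2 K, ΔS = +0.29 psu (deep − shallow).
Δρ/ρ₀ = −αΔT + βΔS = 3.40 × 10⁻⁵ + 2.233 × 10⁻⁴ = 2.573 × 10⁻⁴, so Δρ ≈ 0.2637 kg m⁻³.
N² = (g/ρ₀)·Δρ/Δz = g·(Δρ/ρ₀)/Δz = 9.81 × 2.573 × 10⁻⁴ / 83 = 3.0411 × 10⁻⁵ s⁻².
N = √(3.0411 × 10⁻⁵) = 5.5146 × 10⁻³ rad s⁻¹ → T = 2π/N = 1.1394 × 10³ s ≈ 1.14 × 10³ s.

1.14 × 10³ s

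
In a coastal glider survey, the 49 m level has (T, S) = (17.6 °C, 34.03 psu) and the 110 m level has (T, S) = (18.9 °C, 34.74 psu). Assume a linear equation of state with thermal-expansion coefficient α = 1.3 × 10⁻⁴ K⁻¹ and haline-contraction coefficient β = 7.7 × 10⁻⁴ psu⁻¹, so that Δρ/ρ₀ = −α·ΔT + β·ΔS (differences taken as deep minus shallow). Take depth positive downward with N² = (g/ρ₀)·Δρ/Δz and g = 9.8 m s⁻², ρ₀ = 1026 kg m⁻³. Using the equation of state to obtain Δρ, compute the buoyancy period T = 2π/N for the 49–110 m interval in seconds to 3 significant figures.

ΔT = +1.3 K, ΔS = +0.71 psu (deep − shallow).
Δρ/ρ₀ = −αΔT + βΔS = -1.69 × 10⁻⁴ + 5.467 × 10⁻⁴ = 3.777 × 10⁻⁴, so Δρ ≈ 0.3875 kg m⁻³.
N² = (g/ρ₀)·Δρ/Δz = g·(Δρ/ρ₀)/Δz = 9.8 × 3.777 × 10⁻⁴ / 61 = 6.0680 × 10⁻⁵ s⁻².
N = √(6.0680 × 10⁻⁵) = 7.7897 × 10⁻³ rad s⁻¹ → T = 2π/N = 806.60 s ≈ 807 s.

807 s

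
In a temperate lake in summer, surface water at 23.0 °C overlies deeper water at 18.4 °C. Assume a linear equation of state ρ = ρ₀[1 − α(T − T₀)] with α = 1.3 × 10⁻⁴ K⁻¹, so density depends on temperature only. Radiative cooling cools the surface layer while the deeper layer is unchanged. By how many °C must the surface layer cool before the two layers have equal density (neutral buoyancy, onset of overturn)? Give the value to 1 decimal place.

With temperature the only control, equal density requires T_surf′ = T_deep.
T_surf′ = 18.4 °C.
Cooling required: 23.0 − 18.4 = 4.6 °C.

4.6 °C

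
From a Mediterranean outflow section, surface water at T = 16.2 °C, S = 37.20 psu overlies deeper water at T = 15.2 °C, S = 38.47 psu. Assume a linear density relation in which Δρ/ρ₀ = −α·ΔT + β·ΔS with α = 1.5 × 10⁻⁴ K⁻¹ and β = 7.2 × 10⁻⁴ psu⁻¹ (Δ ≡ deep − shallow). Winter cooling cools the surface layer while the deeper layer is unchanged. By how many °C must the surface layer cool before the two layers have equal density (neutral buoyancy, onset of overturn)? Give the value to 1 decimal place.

Neutral buoyancy requires Δρ = 0, i.e. −α(T_deep − T_surf′) + β(S_deep − S_surf) = 0.
T_surf′ = T_deep − (β/α)·ΔS = 15.2 − (7.2 × 10⁻⁴/1.5 × 10⁻⁴)·(+1.27) = 9.104 °C.
Cooling required: 16.2 − (9.104) = 7.096 °C.

7.1 °C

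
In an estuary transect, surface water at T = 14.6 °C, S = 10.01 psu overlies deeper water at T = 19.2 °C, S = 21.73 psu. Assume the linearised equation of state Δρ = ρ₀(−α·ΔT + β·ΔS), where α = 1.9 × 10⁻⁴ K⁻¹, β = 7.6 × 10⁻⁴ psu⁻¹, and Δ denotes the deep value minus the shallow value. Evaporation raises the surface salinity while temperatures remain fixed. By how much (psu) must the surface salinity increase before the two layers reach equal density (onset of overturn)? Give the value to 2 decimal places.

Neutral buoyancy requires −α(T_deep − T_surf) + β(S_deep − S_surf′) = 0.
S_surf′ = S_deep − (α/β)·ΔT = 21.73 − (1.9 × 10⁻⁴/7.6 × 10⁻⁴)·(+4.6) = 20.5800 psu.
Increase required: 20.5800 − 10.01 = 10.5700 psu.

10.57 psu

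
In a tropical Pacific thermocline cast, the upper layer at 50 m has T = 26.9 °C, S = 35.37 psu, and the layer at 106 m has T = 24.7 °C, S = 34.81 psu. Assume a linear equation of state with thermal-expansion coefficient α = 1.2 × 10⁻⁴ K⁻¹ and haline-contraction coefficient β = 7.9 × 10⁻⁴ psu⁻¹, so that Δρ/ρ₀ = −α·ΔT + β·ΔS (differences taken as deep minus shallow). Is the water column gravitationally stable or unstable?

unstable

ΔT = 24.7 − 26.9 = -2.2 K and ΔS = 34.81 − 35.37 = -0.56 psu (deep − shallow).
−αΔT = 2.64 × 10⁻⁴; βΔS = -4.424 × 10⁻⁴; sum Δρ/ρ₀ = -1.784 × 10⁻⁴.
Δρ/ρ₀ < 0, so Δρ < 0: deeper water is lighter → statically unstable; the column would overturn.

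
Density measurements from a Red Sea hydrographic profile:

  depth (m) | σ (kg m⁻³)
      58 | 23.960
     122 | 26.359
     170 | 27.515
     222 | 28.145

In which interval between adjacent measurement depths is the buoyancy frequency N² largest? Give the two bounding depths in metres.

58–122 m

Compute the density gradient over each adjacent pair:
  58–122 m: Δρ/Δz = 2.399/64 = 0.037 kg m⁻⁴
  122–170 m: Δρ/Δz = 1.156/48 = 0.024 kg m⁻⁴
  170–222 m: Δρ/Δz = 0.630/52 = 0.012 kg m⁻⁴
The largest gradient is in the 58–122 m interval — the pycnocline.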